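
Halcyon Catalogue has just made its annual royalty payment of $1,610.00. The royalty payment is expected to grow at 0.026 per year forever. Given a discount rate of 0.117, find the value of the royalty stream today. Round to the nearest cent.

D₁ = D₀ × (1 + g) = $1,610.00 × 1.026 = $1,651.8600
Growing perpetuity: P = D₁ / (r − g) = $1,651.8600 / (0.117 − 0.026) = $18,152.31

$18152.31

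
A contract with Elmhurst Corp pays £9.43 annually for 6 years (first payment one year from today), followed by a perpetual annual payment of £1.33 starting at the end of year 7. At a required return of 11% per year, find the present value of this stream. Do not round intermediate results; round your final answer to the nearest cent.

£46.36

PV of 6-year annuity: £9.43 × [1 − (1+0.11)^−6] / 0.11 = 39.89397
Perpetuity value at year 6: £1.33 / 0.11 = 12.09091
PV of perpetuity: 12.09091 / (1+0.11)^6 = 6.46429
Total PV = 39.89397 + 6.46429 = 46.35827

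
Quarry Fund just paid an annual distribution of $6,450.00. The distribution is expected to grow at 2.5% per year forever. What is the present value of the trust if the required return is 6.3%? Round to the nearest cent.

$173980.26

D₁ = D₀ × (1 + g) = $6,450.00 × 1.025 = $6,611.2500
Growing perpetuity: P = D₁ / (r − g) = $6,611.2500 / (0.063 − 0.025) = $173,980.26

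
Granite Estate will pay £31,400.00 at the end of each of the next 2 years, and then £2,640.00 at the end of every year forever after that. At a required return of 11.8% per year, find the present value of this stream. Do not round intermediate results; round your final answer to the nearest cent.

PV of 2-year annuity: £31,400.00 × [1 − (1+0.118)^−2] / 0.118 = 53207.39501
Perpetuity value at year 2: £2,640.00 / 0.118 = 22372.88136
PV of perpetuity: 22372.88136 / (1+0.118)^2 = 17899.39337
Total PV = 53207.39501 + 17899.39337 = 71106.78838

£71106.79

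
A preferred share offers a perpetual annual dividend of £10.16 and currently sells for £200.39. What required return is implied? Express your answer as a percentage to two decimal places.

5.07%

P = C/r ⇒ r = C/P = £10.16/£200.39 = 0.050701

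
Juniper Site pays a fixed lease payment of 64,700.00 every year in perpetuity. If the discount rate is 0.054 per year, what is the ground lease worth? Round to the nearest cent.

1198148.15

Level perpetuity: PV = C / r = 64,700.00 / 0.054 = 1,198,148.15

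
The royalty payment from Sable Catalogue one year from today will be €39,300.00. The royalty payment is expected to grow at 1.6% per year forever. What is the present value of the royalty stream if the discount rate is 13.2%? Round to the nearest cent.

€338793.10

Growing perpetuity: P = D₁ / (r − g) = €39,300.0000 / (0.132 − 0.016) = €338,793.10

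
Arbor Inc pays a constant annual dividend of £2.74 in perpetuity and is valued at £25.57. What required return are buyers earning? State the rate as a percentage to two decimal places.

10.72%

P = C/r ⇒ r = C/P = £2.74/£25.57 = 0.107157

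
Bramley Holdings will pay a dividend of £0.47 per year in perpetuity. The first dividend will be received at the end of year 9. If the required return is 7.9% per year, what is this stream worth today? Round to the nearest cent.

Value at end of year 8: C / r = £0.47 / 0.079 = £5.9494
Discount to today: PV = £5.9494 / (1 + 0.079)^8 = £5.9494 / 1.837264 = £3.24

£3.24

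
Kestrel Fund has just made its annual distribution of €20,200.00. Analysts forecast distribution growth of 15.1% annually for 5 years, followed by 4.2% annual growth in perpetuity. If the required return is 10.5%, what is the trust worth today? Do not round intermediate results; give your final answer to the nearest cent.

D_1 = 23250.20000
D_2 = 26760.98020
D_3 = 30801.88821
D_4 = 35452.97333
D_5 = 40806.37230
Terminal value at year 5: TV = D_5×(1+g_2)/(r−g_2) = 42520.23994/0.063 = 674924.44348
P_0 = D_1/(1+r)^1 + D_2/(1+r)^2 + D_3/(1+r)^3 + D_4/(1+r)^4 + D_5/(1+r)^5 + TV/(1+r)^5
    = 21040.90498 + 21916.81595 + 22829.19019 + 23779.54562 + 24769.46336 + 409679.06061 = 524014.98072

€524014.98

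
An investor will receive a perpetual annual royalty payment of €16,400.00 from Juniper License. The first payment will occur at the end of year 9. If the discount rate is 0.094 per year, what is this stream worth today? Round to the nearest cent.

€85031.03

Value at end of year 8: C / r = €16,400.00 / 0.094 = €174,468.0851
Discount to today: PV = €174,468.0851 / (1 + 0.094)^8 = €174,468.0851 / 2.051817 = €85,031.03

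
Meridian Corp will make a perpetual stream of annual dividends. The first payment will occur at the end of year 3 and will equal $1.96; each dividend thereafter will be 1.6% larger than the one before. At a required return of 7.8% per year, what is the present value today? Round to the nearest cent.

$27.20

Value at end of year 2: C₁ / (r − g) = $1.96 / (0.078 − 0.016) = $31.6129
Discount to today: PV = $31.6129 / (1 + 0.078)^2 = $31.6129 / 1.162084 = $27.20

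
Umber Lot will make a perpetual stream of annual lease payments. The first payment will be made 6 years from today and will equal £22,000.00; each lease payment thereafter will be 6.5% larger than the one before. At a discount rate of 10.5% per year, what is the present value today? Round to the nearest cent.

Value at end of year 5: C₁ / (r − g) = £22,000.00 / (0.105 − 0.065) = £550,000.0000
Discount to today: PV = £550,000.0000 / (1 + 0.105)^5 = £550,000.0000 / 1.647447 = £333,849.94

£333849.94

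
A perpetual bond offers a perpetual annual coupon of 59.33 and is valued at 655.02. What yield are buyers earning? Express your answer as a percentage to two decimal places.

P = C/r ⇒ r = C/P = 59.33/655.02 = 0.090577

9.06%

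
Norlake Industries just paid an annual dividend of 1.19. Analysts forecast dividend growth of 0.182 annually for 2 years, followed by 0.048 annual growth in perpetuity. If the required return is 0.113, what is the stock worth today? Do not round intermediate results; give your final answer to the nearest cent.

D_1 = 1.40658
D_2 = 1.66258
Terminal value at year 2: TV = D_2×(1+g_2)/(r−g_2) = 1.74238/0.065 = 26.80587
P_0 = D_1/(1+r)^1 + D_2/(1+r)^2 + TV/(1+r)^2
    = 1.26377 + 1.34212 + 21.63912 = 24.24501

24.25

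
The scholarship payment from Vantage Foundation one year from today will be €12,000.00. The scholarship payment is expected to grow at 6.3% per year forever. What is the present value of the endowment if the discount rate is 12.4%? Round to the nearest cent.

Growing perpetuity: P = D₁ / (r − g) = €12,000.0000 / (0.124 − 0.063) = €196,721.31

€196721.31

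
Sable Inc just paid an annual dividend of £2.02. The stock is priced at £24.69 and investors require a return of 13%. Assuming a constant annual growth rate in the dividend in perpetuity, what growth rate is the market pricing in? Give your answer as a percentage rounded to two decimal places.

4.45%

P = D₀(1+g)/(r−g) ⇒ P(r−g) = D₀(1+g) ⇒ g(P+D₀) = P·r − D₀
g = (P·r − D₀)/(P + D₀) = (£24.69×0.13 − £2.02) / (£24.69 + £2.02) = 0.044541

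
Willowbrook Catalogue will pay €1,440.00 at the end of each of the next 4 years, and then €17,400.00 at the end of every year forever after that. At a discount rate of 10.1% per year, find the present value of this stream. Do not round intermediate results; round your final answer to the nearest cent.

€121795.50

PV of 4-year annuity: €1,440.00 × [1 − (1+0.101)^−4] / 0.101 = 4554.74275
Perpetuity value at year 4: €17,400.00 / 0.101 = 172277.22772
PV of perpetuity: 172277.22772 / (1+0.101)^4 = 117240.75287
Total PV = 4554.74275 + 117240.75287 = 121795.49561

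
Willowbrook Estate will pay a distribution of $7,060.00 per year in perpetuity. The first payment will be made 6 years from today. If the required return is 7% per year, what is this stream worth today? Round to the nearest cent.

$71909.75

Value at end of year 5: C / r = $7,060.00 / 0.07 = $100,857.1429
Discount to today: PV = $100,857.1429 / (1 + 0.07)^5 = $100,857.1429 / 1.402552 = $71,909.75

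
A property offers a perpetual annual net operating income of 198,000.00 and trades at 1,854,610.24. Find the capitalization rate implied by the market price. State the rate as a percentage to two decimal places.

10.68%

P = C/r ⇒ r = C/P = 198,000.00/1,854,610.24 = 0.106761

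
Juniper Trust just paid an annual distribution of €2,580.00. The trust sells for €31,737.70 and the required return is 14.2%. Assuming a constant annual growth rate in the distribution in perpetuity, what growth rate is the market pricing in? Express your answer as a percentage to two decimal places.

P = D₀(1+g)/(r−g) ⇒ P(r−g) = D₀(1+g) ⇒ g(P+D₀) = P·r − D₀
g = (P·r − D₀)/(P + D₀) = (€31,737.70×0.142 − €2,580.00) / (€31,737.70 + €2,580.00) = 0.056145

5.61%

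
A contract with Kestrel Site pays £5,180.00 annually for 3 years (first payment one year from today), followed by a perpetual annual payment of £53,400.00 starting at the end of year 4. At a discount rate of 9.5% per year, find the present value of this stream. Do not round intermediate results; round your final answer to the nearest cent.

£441125.78

PV of 3-year annuity: £5,180.00 × [1 − (1+0.095)^−3] / 0.095 = 12996.13737
Perpetuity value at year 3: £53,400.00 / 0.095 = 562105.26316
PV of perpetuity: 562105.26316 / (1+0.095)^3 = 428129.63856
Total PV = 12996.13737 + 428129.63856 = 441125.77592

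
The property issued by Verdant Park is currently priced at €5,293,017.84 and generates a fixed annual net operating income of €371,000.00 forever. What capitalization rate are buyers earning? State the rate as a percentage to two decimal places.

P = C/r ⇒ r = C/P = €371,000.00/€5,293,017.84 = 0.070092

7.01%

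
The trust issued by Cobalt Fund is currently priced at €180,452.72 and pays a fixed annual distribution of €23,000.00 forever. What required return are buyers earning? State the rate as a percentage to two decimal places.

P = C/r ⇒ r = C/P = €23,000.00/€180,452.72 = 0.127457

12.75%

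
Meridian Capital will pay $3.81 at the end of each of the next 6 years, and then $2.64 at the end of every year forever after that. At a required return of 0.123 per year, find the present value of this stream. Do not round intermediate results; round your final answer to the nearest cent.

$26.23

PV of 6-year annuity: $3.81 × [1 − (1+0.123)^−6] / 0.123 = 15.53227
Perpetuity value at year 6: $2.64 / 0.123 = 21.46341
PV of perpetuity: 21.46341 / (1+0.123)^6 = 10.70090
Total PV = 15.53227 + 10.70090 = 26.23317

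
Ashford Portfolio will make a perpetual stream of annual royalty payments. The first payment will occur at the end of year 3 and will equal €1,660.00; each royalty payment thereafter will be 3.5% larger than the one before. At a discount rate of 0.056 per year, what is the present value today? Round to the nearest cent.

Value at end of year 2: C₁ / (r − g) = €1,660.00 / (0.056 − 0.035) = €79,047.6190
Discount to today: PV = €79,047.6190 / (1 + 0.056)^2 = €79,047.6190 / 1.115136 = €70,886.08

€70886.08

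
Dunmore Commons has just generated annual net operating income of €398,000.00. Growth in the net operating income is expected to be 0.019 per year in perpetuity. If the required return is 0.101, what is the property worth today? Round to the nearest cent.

€4945878.05

D₁ = D₀ × (1 + g) = €398,000.00 × 1.019 = €405,562.0000
Growing perpetuity: P = D₁ / (r − g) = €405,562.0000 / (0.101 − 0.019) = €4,945,878.05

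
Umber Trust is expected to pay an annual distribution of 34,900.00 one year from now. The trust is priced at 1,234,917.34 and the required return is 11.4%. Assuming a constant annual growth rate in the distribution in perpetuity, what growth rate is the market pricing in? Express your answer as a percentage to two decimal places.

8.57%

P = D₁/(r−g) ⇒ g = r − D₁/P = 0.114 − 34,900.00/1,234,917.34 = 0.085739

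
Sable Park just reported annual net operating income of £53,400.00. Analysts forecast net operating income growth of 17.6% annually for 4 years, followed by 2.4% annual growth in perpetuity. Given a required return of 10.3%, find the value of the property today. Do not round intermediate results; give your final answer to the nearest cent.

£1145778.96

D_1 = 62798.40000
D_2 = 73850.91840
D_3 = 86848.68004
D_4 = 102134.04773
Terminal value at year 4: TV = D_4×(1+g_2)/(r−g_2) = 104585.26487/0.079 = 1323864.11229
P_0 = D_1/(1+r)^1 + D_2/(1+r)^2 + D_3/(1+r)^3 + D_4/(1+r)^4 + TV/(1+r)^4
    = 56934.17951 + 60702.26211 + 64719.72823 + 69003.08286 + 894419.70700 = 1145778.95971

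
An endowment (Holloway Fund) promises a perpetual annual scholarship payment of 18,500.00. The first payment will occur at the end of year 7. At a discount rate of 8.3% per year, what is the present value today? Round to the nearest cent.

138141.10

Value at end of year 6: C / r = 18,500.00 / 0.083 = 222,891.5663
Discount to today: PV = 222,891.5663 / (1 + 0.083)^6 = 222,891.5663 / 1.613507 = 138,141.10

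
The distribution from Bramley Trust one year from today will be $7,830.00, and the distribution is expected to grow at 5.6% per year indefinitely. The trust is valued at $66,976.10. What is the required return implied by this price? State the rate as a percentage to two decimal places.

17.29%

P = D₁/(r − g) ⇒ r = D₁/P + g = $7,830.0000/$66,976.10 + 0.056 = 0.116907 + 0.056 = 0.172907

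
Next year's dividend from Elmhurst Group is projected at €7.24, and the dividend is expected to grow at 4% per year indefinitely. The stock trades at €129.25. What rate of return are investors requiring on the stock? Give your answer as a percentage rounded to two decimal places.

9.60%

P = D₁/(r − g) ⇒ r = D₁/P + g = €7.2400/€129.25 + 0.04 = 0.056015 + 0.04 = 0.096015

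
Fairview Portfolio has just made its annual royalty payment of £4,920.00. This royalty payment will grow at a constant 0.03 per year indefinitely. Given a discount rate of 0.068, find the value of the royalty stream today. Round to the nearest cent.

D₁ = D₀ × (1 + g) = £4,920.00 × 1.03 = £5,067.6000
Growing perpetuity: P = D₁ / (r − g) = £5,067.6000 / (0.068 − 0.03) = £133,357.89

£133357.89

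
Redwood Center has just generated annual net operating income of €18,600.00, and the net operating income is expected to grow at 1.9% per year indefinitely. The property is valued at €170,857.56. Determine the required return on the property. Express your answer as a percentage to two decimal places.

D₁ = €18,600.00 × 1.019 = €18,953.4000
P = D₁/(r − g) ⇒ r = D₁/P + g = €18,953.4000/€170,857.56 + 0.019 = 0.110931 + 0.019 = 0.129931

12.99%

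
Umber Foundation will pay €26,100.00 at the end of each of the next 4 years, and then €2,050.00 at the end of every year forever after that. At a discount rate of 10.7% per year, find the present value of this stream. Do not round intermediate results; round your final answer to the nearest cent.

PV of 4-year annuity: €26,100.00 × [1 − (1+0.107)^−4] / 0.107 = 81495.23296
Perpetuity value at year 4: €2,050.00 / 0.107 = 19158.87850
PV of perpetuity: 19158.87850 / (1+0.107)^4 = 12757.91193
Total PV = 81495.23296 + 12757.91193 = 94253.14489

€94253.14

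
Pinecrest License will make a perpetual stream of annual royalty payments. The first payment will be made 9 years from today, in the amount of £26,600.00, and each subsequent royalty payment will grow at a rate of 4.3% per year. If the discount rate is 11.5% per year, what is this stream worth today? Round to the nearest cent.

£154650.10

Value at end of year 8: C₁ / (r − g) = £26,600.00 / (0.115 − 0.043) = £369,444.4444
Discount to today: PV = £369,444.4444 / (1 + 0.115)^8 = £369,444.4444 / 2.388905 = £154,650.10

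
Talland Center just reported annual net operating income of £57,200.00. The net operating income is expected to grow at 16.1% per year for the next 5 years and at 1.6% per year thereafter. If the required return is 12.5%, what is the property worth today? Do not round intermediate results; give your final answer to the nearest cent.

D_1 = 66409.20000
D_2 = 77101.08120
D_3 = 89514.35527
D_4 = 103926.16647
D_5 = 120658.27927
Terminal value at year 5: TV = D_5×(1+g_2)/(r−g_2) = 122588.81174/0.109 = 1124667.99764
P_0 = D_1/(1+r)^1 + D_2/(1+r)^2 + D_3/(1+r)^3 + D_4/(1+r)^4 + D_5/(1+r)^5 + TV/(1+r)^5
    = 59030.40000 + 60919.37280 + 62868.79273 + 64880.59410 + 66956.77311 + 624110.83925 = 938766.77198

£938766.77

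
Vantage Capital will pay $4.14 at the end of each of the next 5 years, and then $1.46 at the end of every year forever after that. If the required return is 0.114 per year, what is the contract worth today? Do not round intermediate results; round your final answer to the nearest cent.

PV of 5-year annuity: $4.14 × [1 − (1+0.114)^−5] / 0.114 = 15.14829
Perpetuity value at year 5: $1.46 / 0.114 = 12.80702
PV of perpetuity: 12.80702 / (1+0.114)^5 = 7.46487
Total PV = 15.14829 + 7.46487 = 22.61316

$22.61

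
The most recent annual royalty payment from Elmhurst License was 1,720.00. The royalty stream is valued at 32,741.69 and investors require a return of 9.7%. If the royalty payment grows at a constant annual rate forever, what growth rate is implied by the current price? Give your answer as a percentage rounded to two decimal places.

4.22%

P = D₀(1+g)/(r−g) ⇒ P(r−g) = D₀(1+g) ⇒ g(P+D₀) = P·r − D₀
g = (P·r − D₀)/(P + D₀) = (32,741.69×0.097 − 1,720.00) / (32,741.69 + 1,720.00) = 0.042248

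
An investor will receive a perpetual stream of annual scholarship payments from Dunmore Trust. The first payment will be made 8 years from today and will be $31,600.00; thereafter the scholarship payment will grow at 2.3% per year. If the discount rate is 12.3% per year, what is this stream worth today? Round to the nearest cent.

Value at end of year 7: C₁ / (r − g) = $31,600.00 / (0.123 − 0.023) = $316,000.0000
Discount to today: PV = $316,000.0000 / (1 + 0.123)^7 = $316,000.0000 / 2.252466 = $140,290.67

$140290.67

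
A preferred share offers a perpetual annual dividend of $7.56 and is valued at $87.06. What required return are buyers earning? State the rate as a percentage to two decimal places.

P = C/r ⇒ r = C/P = $7.56/$87.06 = 0.086837

8.68%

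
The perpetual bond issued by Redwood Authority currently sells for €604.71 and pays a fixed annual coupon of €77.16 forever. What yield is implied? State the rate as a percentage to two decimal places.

P = C/r ⇒ r = C/P = €77.16/€604.71 = 0.127598

12.76%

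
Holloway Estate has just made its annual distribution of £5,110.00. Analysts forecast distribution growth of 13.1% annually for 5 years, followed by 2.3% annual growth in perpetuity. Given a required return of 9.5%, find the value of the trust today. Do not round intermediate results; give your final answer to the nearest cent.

D_1 = 5779.41000
D_2 = 6536.51271
D_3 = 7392.79588
D_4 = 8361.25213
D_5 = 9456.57616
Terminal value at year 5: TV = D_5×(1+g_2)/(r−g_2) = 9674.07742/0.072 = 134362.18633
P_0 = D_1/(1+r)^1 + D_2/(1+r)^2 + D_3/(1+r)^3 + D_4/(1+r)^4 + D_5/(1+r)^5 + TV/(1+r)^5
    = 5278.00000 + 5451.52329 + 5630.75145 + 5815.87205 + 6007.07880 + 85350.57793 = 113533.80351

£113533.80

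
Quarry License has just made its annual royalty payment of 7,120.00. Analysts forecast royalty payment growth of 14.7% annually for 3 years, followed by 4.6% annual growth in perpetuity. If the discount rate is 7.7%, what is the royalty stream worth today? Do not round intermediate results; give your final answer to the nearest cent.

314456.01

D_1 = 8166.64000
D_2 = 9367.13608
D_3 = 10744.10508
Terminal value at year 3: TV = D_3×(1+g_2)/(r−g_2) = 11238.33392/0.031 = 362526.90057
P_0 = D_1/(1+r)^1 + D_2/(1+r)^2 + D_3/(1+r)^3 + TV/(1+r)^3
    = 7582.76695 + 8075.61159 + 8600.48886 + 290197.14010 = 314456.00750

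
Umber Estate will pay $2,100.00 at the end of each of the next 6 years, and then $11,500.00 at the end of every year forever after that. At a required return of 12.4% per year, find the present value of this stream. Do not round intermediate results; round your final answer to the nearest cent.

PV of 6-year annuity: $2,100.00 × [1 − (1+0.124)^−6] / 0.124 = 8537.02225
Perpetuity value at year 6: $11,500.00 / 0.124 = 92741.93548
PV of perpetuity: 92741.93548 / (1+0.124)^6 = 45991.57557
Total PV = 8537.02225 + 45991.57557 = 54528.59781

$54528.60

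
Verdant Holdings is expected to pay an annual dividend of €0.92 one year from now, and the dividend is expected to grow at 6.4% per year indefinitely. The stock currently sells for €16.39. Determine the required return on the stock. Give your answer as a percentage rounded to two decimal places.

12.01%

P = D₁/(r − g) ⇒ r = D₁/P + g = €0.9200/€16.39 + 0.064 = 0.056132 + 0.064 = 0.120132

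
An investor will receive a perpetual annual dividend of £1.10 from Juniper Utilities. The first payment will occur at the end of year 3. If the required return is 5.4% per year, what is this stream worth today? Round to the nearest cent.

£18.34

Value at end of year 2: C / r = £1.10 / 0.054 = £20.3704
Discount to today: PV = £20.3704 / (1 + 0.054)^2 = £20.3704 / 1.110916 = £18.34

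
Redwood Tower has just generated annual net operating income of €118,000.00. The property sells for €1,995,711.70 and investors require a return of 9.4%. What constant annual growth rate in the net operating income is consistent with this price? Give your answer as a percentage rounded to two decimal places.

P = D₀(1+g)/(r−g) ⇒ P(r−g) = D₀(1+g) ⇒ g(P+D₀) = P·r − D₀
g = (P·r − D₀)/(P + D₀) = (€1,995,711.70×0.094 − €118,000.00) / (€1,995,711.70 + €118,000.00) = 0.032926

3.29%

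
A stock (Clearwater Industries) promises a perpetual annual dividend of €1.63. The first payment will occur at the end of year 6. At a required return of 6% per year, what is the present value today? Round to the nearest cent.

Value at end of year 5: C / r = €1.63 / 0.06 = €27.1667
Discount to today: PV = €27.1667 / (1 + 0.06)^5 = €27.1667 / 1.338226 = €20.30

€20.30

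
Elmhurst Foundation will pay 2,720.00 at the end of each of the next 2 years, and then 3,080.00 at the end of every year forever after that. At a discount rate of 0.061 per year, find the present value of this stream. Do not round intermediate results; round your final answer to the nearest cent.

PV of 2-year annuity: 2,720.00 × [1 − (1+0.061)^−2] / 0.061 = 4979.84847
Perpetuity value at year 2: 3,080.00 / 0.061 = 50491.80328
PV of perpetuity: 50491.80328 / (1+0.061)^2 = 44852.85722
Total PV = 4979.84847 + 44852.85722 = 49832.70569

49832.71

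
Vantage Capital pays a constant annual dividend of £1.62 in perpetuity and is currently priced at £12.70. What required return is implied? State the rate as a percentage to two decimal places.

12.76%

P = C/r ⇒ r = C/P = £1.62/£12.70 = 0.127559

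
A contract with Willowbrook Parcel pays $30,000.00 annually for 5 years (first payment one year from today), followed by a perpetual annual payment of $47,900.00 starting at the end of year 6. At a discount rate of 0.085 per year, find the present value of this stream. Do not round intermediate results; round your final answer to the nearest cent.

PV of 5-year annuity: $30,000.00 × [1 − (1+0.085)^−5] / 0.085 = 118219.26237
Perpetuity value at year 5: $47,900.00 / 0.085 = 563529.41176
PV of perpetuity: 563529.41176 / (1+0.085)^5 = 374772.65618
Total PV = 118219.26237 + 374772.65618 = 492991.91855

$492991.92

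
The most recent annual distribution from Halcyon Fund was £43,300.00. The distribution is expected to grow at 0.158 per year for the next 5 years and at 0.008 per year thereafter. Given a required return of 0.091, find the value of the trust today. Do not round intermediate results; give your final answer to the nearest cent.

£968224.64

D_1 = 50141.40000
D_2 = 58063.74120
D_3 = 67237.81231
D_4 = 77861.38665
D_5 = 90163.48575
Terminal value at year 5: TV = D_5×(1+g_2)/(r−g_2) = 90884.79363/0.083 = 1094997.51364
P_0 = D_1/(1+r)^1 + D_2/(1+r)^2 + D_3/(1+r)^3 + D_4/(1+r)^4 + D_5/(1+r)^5 + TV/(1+r)^5
    = 45959.12007 + 48781.54083 + 51777.29082 + 54957.01445 + 58332.00984 + 708417.66165 = 968224.63766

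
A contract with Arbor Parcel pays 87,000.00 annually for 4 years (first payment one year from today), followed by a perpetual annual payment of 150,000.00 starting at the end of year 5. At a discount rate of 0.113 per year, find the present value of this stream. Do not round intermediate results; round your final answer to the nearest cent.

1133224.93

PV of 4-year annuity: 87,000.00 × [1 − (1+0.113)^−4] / 0.113 = 268192.96212
Perpetuity value at year 4: 150,000.00 / 0.113 = 1327433.62832
PV of perpetuity: 1327433.62832 / (1+0.113)^4 = 865031.96949
Total PV = 268192.96212 + 865031.96949 = 1133224.93161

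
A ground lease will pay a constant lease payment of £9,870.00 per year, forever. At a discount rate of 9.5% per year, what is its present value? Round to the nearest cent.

£103894.74

Level perpetuity: PV = C / r = £9,870.00 / 0.095 = £103,894.74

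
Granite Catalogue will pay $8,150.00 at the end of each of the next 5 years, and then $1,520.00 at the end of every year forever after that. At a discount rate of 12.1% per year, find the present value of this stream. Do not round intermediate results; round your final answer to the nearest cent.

PV of 5-year annuity: $8,150.00 × [1 − (1+0.121)^−5] / 0.121 = 29306.29057
Perpetuity value at year 5: $1,520.00 / 0.121 = 12561.98347
PV of perpetuity: 12561.98347 / (1+0.121)^5 = 7096.27038
Total PV = 29306.29057 + 7096.27038 = 36402.56096

$36402.56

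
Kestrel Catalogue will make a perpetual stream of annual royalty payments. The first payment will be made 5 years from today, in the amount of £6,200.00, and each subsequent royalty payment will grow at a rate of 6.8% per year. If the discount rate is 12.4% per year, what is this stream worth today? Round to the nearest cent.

£69364.68

Value at end of year 4: C₁ / (r − g) = £6,200.00 / (0.124 − 0.068) = £110,714.2857
Discount to today: PV = £110,714.2857 / (1 + 0.124)^4 = £110,714.2857 / 1.596119 = £69,364.68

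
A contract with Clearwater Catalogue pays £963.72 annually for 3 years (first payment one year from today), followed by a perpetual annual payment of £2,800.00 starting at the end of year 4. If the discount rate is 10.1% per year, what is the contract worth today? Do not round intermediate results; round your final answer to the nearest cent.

£23164.24

PV of 3-year annuity: £963.72 × [1 − (1+0.101)^−3] / 0.101 = 2392.41600
Perpetuity value at year 3: £2,800.00 / 0.101 = 27722.77228
PV of perpetuity: 27722.77228 / (1+0.101)^3 = 20771.82718
Total PV = 2392.41600 + 20771.82718 = 23164.24318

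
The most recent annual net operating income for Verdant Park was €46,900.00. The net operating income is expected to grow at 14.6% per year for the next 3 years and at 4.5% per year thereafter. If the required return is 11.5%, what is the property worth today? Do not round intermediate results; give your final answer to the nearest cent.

€908856.53

D_1 = 53747.40000
D_2 = 61594.52040
D_3 = 70587.32038
Terminal value at year 3: TV = D_3×(1+g_2)/(r−g_2) = 73763.74980/0.07 = 1053767.85422
P_0 = D_1/(1+r)^1 + D_2/(1+r)^2 + D_3/(1+r)^3 + TV/(1+r)^3
    = 48203.94619 + 49544.14559 + 50921.60614 + 760186.83451 = 908856.53242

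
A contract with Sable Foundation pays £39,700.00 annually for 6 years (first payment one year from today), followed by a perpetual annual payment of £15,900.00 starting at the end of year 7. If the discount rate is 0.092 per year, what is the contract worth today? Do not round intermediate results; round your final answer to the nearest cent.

PV of 6-year annuity: £39,700.00 × [1 − (1+0.092)^−6] / 0.092 = 177034.00836
Perpetuity value at year 6: £15,900.00 / 0.092 = 172826.08696
PV of perpetuity: 172826.08696 / (1+0.092)^6 = 101923.29772
Total PV = 177034.00836 + 101923.29772 = 278957.30607

£278957.31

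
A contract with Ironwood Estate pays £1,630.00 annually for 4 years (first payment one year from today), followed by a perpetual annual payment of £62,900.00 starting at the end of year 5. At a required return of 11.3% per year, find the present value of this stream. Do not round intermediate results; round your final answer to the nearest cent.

PV of 4-year annuity: £1,630.00 × [1 − (1+0.113)^−4] / 0.113 = 5024.76469
Perpetuity value at year 4: £62,900.00 / 0.113 = 556637.16814
PV of perpetuity: 556637.16814 / (1+0.113)^4 = 362736.73920
Total PV = 5024.76469 + 362736.73920 = 367761.50390

£367761.50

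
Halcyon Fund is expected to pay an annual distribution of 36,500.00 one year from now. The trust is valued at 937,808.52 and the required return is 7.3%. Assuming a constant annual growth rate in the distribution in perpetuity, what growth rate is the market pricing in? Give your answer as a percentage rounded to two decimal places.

P = D₁/(r−g) ⇒ g = r − D₁/P = 0.073 − 36,500.00/937,808.52 = 0.034079

3.41%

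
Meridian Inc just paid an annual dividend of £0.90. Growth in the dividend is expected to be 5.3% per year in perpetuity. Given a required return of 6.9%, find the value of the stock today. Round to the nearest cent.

D₁ = D₀ × (1 + g) = £0.90 × 1.053 = £0.9477
Growing perpetuity: P = D₁ / (r − g) = £0.9477 / (0.069 − 0.053) = £59.23

£59.23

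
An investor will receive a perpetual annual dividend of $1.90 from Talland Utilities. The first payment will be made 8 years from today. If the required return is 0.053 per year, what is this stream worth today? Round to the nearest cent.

Value at end of year 7: C / r = $1.90 / 0.053 = $35.8491
Discount to today: PV = $35.8491 / (1 + 0.053)^7 = $35.8491 / 1.435485 = $24.97

$24.97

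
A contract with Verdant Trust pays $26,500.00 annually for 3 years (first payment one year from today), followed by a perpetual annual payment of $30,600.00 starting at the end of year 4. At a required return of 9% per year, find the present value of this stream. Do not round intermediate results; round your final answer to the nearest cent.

$329621.69

PV of 3-year annuity: $26,500.00 × [1 − (1+0.09)^−3] / 0.09 = 67079.30865
Perpetuity value at year 3: $30,600.00 / 0.09 = 340000.00000
PV of perpetuity: 340000.00000 / (1+0.09)^3 = 262542.38322
Total PV = 67079.30865 + 262542.38322 = 329621.69187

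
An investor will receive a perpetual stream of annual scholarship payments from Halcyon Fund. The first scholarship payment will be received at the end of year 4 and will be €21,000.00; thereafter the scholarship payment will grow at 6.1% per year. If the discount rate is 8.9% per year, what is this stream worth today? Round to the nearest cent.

€580734.50

Value at end of year 3: C₁ / (r − g) = €21,000.00 / (0.089 − 0.061) = €750,000.0000
Discount to today: PV = €750,000.0000 / (1 + 0.089)^3 = €750,000.0000 / 1.291468 = €580,734.50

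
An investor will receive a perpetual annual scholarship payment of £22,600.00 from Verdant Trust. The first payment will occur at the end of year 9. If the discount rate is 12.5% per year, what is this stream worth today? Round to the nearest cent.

£70465.78

Value at end of year 8: C / r = £22,600.00 / 0.125 = £180,800.0000
Discount to today: PV = £180,800.0000 / (1 + 0.125)^8 = £180,800.0000 / 2.565785 = £70,465.78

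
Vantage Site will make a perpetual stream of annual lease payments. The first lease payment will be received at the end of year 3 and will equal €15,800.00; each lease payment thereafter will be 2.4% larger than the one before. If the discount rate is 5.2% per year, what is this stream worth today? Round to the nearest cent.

€509879.53

Value at end of year 2: C₁ / (r − g) = €15,800.00 / (0.052 − 0.024) = €564,285.7143
Discount to today: PV = €564,285.7143 / (1 + 0.052)^2 = €564,285.7143 / 1.106704 = €509,879.53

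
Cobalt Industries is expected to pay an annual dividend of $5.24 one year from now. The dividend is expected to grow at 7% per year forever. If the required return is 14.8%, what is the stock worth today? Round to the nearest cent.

$67.18

Growing perpetuity: P = D₁ / (r − g) = $5.2400 / (0.148 − 0.07) = $67.18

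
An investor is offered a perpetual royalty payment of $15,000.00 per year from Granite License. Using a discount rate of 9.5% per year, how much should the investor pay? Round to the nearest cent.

Level perpetuity: PV = C / r = $15,000.00 / 0.095 = $157,894.74

$157894.74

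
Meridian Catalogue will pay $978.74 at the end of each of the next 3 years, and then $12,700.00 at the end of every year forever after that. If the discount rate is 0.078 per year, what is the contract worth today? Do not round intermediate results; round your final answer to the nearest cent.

PV of 3-year annuity: $978.74 × [1 − (1+0.078)^−3] / 0.078 = 2531.43817
Perpetuity value at year 3: $12,700.00 / 0.078 = 162820.51282
PV of perpetuity: 162820.51282 / (1+0.078)^3 = 129972.90794
Total PV = 2531.43817 + 129972.90794 = 132504.34612

$132504.35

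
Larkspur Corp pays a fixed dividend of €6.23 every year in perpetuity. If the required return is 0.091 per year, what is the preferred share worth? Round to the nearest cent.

Level perpetuity: PV = C / r = €6.23 / 0.091 = €68.46

€68.46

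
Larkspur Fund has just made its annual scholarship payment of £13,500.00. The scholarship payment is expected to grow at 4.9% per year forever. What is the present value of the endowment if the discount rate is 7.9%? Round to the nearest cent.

£472050.00

D₁ = D₀ × (1 + g) = £13,500.00 × 1.049 = £14,161.5000
Growing perpetuity: P = D₁ / (r − g) = £14,161.5000 / (0.079 − 0.049) = £472,050.00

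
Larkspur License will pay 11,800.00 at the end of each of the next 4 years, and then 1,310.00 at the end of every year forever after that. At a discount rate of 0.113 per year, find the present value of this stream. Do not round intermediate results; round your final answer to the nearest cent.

43930.21

PV of 4-year annuity: 11,800.00 × [1 − (1+0.113)^−4] / 0.113 = 36375.59716
Perpetuity value at year 4: 1,310.00 / 0.113 = 11592.92035
PV of perpetuity: 11592.92035 / (1+0.113)^4 = 7554.61253
Total PV = 36375.59716 + 7554.61253 = 43930.20969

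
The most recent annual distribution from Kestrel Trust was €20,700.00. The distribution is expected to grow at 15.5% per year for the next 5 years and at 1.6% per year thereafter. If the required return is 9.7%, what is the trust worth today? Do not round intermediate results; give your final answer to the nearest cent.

D_1 = 23908.50000
D_2 = 27614.31750
D_3 = 31894.53671
D_4 = 36838.18990
D_5 = 42548.10934
Terminal value at year 5: TV = D_5×(1+g_2)/(r−g_2) = 43228.87909/0.081 = 533689.86528
P_0 = D_1/(1+r)^1 + D_2/(1+r)^2 + D_3/(1+r)^3 + D_4/(1+r)^4 + D_5/(1+r)^5 + TV/(1+r)^5
    = 21794.43938 + 22946.74338 + 24159.97138 + 25437.34452 + 26782.25426 + 335935.43614 = 457056.18905

€457056.19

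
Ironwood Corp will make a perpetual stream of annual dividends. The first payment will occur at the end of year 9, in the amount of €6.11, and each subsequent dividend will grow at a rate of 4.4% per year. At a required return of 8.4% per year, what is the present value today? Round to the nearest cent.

Value at end of year 8: C₁ / (r − g) = €6.11 / (0.084 − 0.044) = €152.7500
Discount to today: PV = €152.7500 / (1 + 0.084)^8 = €152.7500 / 1.906489 = €80.12

€80.12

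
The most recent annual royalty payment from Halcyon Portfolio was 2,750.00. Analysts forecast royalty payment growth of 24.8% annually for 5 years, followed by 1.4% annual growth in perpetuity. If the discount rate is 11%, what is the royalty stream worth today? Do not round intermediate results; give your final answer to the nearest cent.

71998.19

D_1 = 3432.00000
D_2 = 4283.13600
D_3 = 5345.35373
D_4 = 6671.00145
D_5 = 8325.40981
Terminal value at year 5: TV = D_5×(1+g_2)/(r−g_2) = 8441.96555/0.096 = 87937.14115
P_0 = D_1/(1+r)^1 + D_2/(1+r)^2 + D_3/(1+r)^3 + D_4/(1+r)^4 + D_5/(1+r)^5 + TV/(1+r)^5
    = 3091.89189 + 3476.28926 + 3908.47658 + 4394.39529 + 4940.72551 + 52186.41320 = 71998.19173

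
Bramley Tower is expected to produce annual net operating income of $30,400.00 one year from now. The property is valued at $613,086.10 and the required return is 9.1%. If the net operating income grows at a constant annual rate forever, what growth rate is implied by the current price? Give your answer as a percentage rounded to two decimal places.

4.14%

P = D₁/(r−g) ⇒ g = r − D₁/P = 0.091 − $30,400.00/$613,086.10 = 0.041415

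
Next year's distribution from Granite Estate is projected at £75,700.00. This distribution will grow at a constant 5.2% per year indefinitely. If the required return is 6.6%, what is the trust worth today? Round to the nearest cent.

Growing perpetuity: P = D₁ / (r − g) = £75,700.0000 / (0.066 − 0.052) = £5,407,142.86

£5407142.86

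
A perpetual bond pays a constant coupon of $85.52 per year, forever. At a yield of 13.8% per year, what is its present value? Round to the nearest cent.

Level perpetuity: PV = C / r = $85.52 / 0.138 = $619.71

$619.71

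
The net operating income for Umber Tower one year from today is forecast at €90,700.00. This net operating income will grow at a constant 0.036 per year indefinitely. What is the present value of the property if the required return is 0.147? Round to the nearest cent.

€817117.12

Growing perpetuity: P = D₁ / (r − g) = €90,700.0000 / (0.147 − 0.036) = €817,117.12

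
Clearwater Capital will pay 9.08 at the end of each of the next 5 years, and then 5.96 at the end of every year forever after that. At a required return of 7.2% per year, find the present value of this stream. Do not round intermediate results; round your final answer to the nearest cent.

PV of 5-year annuity: 9.08 × [1 − (1+0.072)^−5] / 0.072 = 37.03127
Perpetuity value at year 5: 5.96 / 0.072 = 82.77778
PV of perpetuity: 82.77778 / (1+0.072)^5 = 58.47091
Total PV = 37.03127 + 58.47091 = 95.50218

95.50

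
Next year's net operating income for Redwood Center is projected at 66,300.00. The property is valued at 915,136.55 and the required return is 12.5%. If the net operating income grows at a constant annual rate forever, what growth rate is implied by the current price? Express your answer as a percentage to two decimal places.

5.26%

P = D₁/(r−g) ⇒ g = r − D₁/P = 0.125 − 66,300.00/915,136.55 = 0.052552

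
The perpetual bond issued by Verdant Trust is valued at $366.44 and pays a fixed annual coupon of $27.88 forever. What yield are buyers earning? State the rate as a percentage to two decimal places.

P = C/r ⇒ r = C/P = $27.88/$366.44 = 0.076083

7.61%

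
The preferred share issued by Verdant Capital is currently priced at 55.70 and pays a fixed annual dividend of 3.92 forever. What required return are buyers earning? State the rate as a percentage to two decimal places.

7.04%

P = C/r ⇒ r = C/P = 3.92/55.70 = 0.070377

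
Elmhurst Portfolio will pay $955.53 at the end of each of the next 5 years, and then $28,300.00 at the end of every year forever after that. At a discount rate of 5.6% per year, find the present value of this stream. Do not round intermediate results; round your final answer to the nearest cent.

PV of 5-year annuity: $955.53 × [1 − (1+0.056)^−5] / 0.056 = 4069.21983
Perpetuity value at year 5: $28,300.00 / 0.056 = 505357.14286
PV of perpetuity: 505357.14286 / (1+0.056)^5 = 384838.76966
Total PV = 4069.21983 + 384838.76966 = 388907.98949

$388907.99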